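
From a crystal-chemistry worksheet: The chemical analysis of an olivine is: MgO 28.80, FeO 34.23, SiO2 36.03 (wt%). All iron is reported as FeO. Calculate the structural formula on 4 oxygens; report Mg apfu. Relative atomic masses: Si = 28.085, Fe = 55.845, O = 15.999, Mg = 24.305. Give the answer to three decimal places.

MgO (M=40.304): mol = 0.71457; Mg = 0.71457, O = 0.71457.
FeO (M=71.844): mol = 0.47645; Fe = 0.47645, O = 0.47645.
SiO2 (M=60.083): mol = 0.59967; Si = 0.59967, O = 1.19934.
ΣO = 2.39036; factor = 4/ΣO = 1.67339.
Mg apfu = 0.71457 × 1.67339 = 1.196.

1.196 Mg apfu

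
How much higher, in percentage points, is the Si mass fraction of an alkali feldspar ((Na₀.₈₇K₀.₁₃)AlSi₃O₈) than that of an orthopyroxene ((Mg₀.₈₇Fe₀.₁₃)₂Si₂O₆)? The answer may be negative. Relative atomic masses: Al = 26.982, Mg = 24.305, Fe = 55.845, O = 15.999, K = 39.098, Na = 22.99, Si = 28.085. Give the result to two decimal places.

M((Na₀.₈₇K₀.₁₃)AlSi₃O₈) = 264.313 g/mol, so wt% Si = 84.255/264.313 × 100 = 31.88%.
M((Mg₀.₈₇Fe₀.₁₃)₂Si₂O₆) = 208.974 g/mol, so wt% Si = 56.170/208.974 × 100 = 26.88%.
31.88 − 26.88 = 5.00 pp.

5.00 percentage points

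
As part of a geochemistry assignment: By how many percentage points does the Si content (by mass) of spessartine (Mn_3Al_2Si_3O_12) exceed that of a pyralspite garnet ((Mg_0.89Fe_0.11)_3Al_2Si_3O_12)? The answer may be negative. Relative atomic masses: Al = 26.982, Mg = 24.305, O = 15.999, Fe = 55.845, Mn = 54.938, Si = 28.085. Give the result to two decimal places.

First mineral: 84.255 g Si in 495.021 g formula = 17.02 wt% Si.
Second mineral: 84.255 g Si in 413.530 g formula = 20.37 wt% Si.
17.02% − 20.37% gives a difference of -3.35 percentage points.

-3.35 percentage points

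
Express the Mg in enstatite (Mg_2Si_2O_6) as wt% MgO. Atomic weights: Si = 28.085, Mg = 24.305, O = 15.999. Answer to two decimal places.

40.15 wt%

M(Mg_2Si_2O_6) = 200.774 g/mol; M(MgO) = 40.304 g/mol.
Moles MgO per formula unit = 2 Mg ÷ 1 = 2.0000.
MgO fraction = (2.0000 × 40.304) / 200.774 = 80.608/200.774 = 0.4015.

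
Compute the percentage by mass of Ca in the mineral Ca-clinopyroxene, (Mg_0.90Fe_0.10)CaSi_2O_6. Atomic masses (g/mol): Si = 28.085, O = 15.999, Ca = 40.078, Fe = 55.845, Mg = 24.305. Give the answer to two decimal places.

M((Mg_0.90Fe_0.10)CaSi_2O_6) = 219.701 g/mol.
Ca contributes 1 × 40.078 = 40.078 g per mole.
40.078/219.701 = 0.1824 → 18.24%.

18.24 mass %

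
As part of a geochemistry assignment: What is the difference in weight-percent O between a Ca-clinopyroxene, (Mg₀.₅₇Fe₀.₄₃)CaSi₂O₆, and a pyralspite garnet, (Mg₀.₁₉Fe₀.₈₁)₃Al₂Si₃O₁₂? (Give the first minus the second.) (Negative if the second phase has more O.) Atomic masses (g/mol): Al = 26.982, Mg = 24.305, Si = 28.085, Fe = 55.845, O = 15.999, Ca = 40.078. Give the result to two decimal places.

1.70 percentage points

O in (Mg₀.₅₇Fe₀.₄₃)CaSi₂O₆: molar mass 230.109 g/mol; 6×15.999 = 95.994 g → 41.72 wt%.
O in (Mg₀.₁₉Fe₀.₈₁)₃Al₂Si₃O₁₂: molar mass 479.764 g/mol; 12×15.999 = 191.988 g → 40.02 wt%.
Difference = 41.72 − 40.02 = 1.70 percentage points.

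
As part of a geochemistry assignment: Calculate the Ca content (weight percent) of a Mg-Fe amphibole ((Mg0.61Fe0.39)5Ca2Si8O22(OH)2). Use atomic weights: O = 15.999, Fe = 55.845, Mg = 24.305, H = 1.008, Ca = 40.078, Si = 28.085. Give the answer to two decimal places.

Formula mass = 3.05·24.305 + 1.95·55.845 + 2·40.078 + 8·28.085 + 24·15.999 + 2·1.008 = 873.856 g/mol, of which 80.156 g is Ca.
So Ca makes up 80.156/873.856 = 0.0917 of the mass, i.e. 9.17%.

9.17 weight percent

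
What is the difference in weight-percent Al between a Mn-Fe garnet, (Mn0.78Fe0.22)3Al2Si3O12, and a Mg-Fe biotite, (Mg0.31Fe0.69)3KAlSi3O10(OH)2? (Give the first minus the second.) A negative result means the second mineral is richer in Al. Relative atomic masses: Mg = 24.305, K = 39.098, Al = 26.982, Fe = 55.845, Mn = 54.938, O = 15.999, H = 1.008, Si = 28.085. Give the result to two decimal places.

First mineral: 53.964 g Al in 495.620 g formula = 10.89 wt% Al.
Second mineral: 26.982 g Al in 482.542 g formula = 5.59 wt% Al.
10.89% − 5.59% gives a difference of 5.30 percentage points.

5.30 percentage points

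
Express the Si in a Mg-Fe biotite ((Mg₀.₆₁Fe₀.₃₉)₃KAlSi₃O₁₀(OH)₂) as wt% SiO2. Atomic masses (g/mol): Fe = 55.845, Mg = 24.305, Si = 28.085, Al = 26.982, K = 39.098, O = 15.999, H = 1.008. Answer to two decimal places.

Formula mass = 454.156 g/mol.
3 Si → 3.0000 mol SiO2 per formula unit; M(SiO2) = 60.083, so SiO2 mass = 180.249 g.
180.249/454.156 × 100 = 39.69 wt%.

39.69 wt%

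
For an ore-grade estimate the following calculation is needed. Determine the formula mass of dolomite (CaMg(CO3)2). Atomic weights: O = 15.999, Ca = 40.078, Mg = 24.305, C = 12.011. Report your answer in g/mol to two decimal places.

The formula mass is the sum 1(40.078) + 1(24.305) + 2(12.011) + 6(15.999).

184.40 g/mol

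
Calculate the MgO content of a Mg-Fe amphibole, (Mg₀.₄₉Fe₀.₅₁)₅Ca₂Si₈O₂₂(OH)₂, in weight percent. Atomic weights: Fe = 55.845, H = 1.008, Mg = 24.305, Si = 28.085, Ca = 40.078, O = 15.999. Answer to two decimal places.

Molar mass of (Mg₀.₄₉Fe₀.₅₁)₅Ca₂Si₈O₂₂(OH)₂ = 2.45·24.305 + 2.55·55.845 + 2·40.078 + 8·28.085 + 24·15.999 + 2·1.008 = 892.780 g/mol.
Each formula unit contains 2.45 Mg, equivalent to 2.45/1 = 2.4500 mol MgO.
M(MgO) = 1×24.305 + 1×15.999 = 40.304 g/mol.
Mass of MgO per formula unit = 2.4500 × 40.304 = 98.745 g.
MgO wt% = 98.745 / 892.780 × 100 = 11.06%.

11.06 wt%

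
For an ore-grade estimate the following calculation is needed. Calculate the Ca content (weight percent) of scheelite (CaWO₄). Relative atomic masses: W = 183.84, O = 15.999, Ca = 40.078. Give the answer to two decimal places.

13.92 weight percent

M(CaWO₄) = 287.914 g/mol.
Ca contributes 1 × 40.078 = 40.078 g per mole.
40.078/287.914 = 0.1392 → 13.92%.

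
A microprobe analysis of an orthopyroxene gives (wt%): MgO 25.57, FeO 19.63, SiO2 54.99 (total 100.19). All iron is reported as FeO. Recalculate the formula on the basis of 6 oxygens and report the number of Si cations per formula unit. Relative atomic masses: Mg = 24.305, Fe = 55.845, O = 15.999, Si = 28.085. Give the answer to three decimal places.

2.006 Si apfu

MgO: 25.57/40.304 = 0.63443 mol → 0.63443 mol Mg, 0.63443 mol O.
FeO: 19.63/71.844 = 0.27323 mol → 0.27323 mol Fe, 0.27323 mol O.
SiO2: 54.99/60.083 = 0.91523 mol → 0.91523 mol Si, 1.83046 mol O.
Total oxygen = 2.73812 mol. Normalization factor = 6/2.73812 = 2.19128.
Si per 6 O = 0.91523 × 2.19128 = 2.006.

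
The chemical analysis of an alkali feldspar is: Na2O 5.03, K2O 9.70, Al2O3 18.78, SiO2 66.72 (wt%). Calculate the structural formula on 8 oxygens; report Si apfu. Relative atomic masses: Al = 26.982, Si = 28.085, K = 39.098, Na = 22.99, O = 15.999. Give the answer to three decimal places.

3.004 Si apfu

Na2O (M=61.979): mol = 0.08116; Na = 0.16232, O = 0.08116.
K2O (M=94.195): mol = 0.10298; K = 0.20596, O = 0.10298.
Al2O3 (M=101.961): mol = 0.18419; Al = 0.36838, O = 0.55257.
SiO2 (M=60.083): mol = 1.11046; Si = 1.11046, O = 2.22092.
ΣO = 2.95763; factor = 8/ΣO = 2.70487.
Si apfu = 1.11046 × 2.70487 = 3.004.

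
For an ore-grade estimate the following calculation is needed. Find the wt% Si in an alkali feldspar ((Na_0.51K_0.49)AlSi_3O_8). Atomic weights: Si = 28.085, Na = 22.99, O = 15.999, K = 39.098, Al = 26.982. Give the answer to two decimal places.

Molar mass of (Na_0.51K_0.49)AlSi_3O_8: 0.51·22.99 + 0.49·39.098 + 1·26.982 + 3·28.085 + 8·15.999 = 270.112 g/mol.
Mass of Si per formula unit: 3 × 28.085 = 84.255 g.
Weight fraction Si = 84.255 / 270.112 = 0.3119.

31.19 weight percent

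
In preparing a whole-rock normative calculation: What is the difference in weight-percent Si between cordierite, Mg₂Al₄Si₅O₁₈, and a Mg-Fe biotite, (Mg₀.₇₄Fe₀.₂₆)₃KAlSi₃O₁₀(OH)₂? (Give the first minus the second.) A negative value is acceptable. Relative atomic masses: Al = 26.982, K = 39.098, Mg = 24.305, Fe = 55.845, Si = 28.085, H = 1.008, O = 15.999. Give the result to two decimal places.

Si in Mg₂Al₄Si₅O₁₈: molar mass 584.945 g/mol; 5×28.085 = 140.425 g → 24.01 wt%.
Si in (Mg₀.₇₄Fe₀.₂₆)₃KAlSi₃O₁₀(OH)₂: molar mass 441.855 g/mol; 3×28.085 = 84.255 g → 19.07 wt%.
Difference = 24.01 − 19.07 = 4.94 percentage points.

4.94 percentage points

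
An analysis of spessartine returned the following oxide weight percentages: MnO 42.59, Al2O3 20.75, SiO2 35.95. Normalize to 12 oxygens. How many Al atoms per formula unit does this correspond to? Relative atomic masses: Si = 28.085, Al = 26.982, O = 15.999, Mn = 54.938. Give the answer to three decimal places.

2.029 Al apfu

MnO (M=70.937): mol = 0.60039; Mn = 0.60039, O = 0.60039.
Al2O3 (M=101.961): mol = 0.20351; Al = 0.40702, O = 0.61053.
SiO2 (M=60.083): mol = 0.59834; Si = 0.59834, O = 1.19668.
ΣO = 2.40760; factor = 12/ΣO = 4.98422.
Al apfu = 0.40702 × 4.98422 = 2.029.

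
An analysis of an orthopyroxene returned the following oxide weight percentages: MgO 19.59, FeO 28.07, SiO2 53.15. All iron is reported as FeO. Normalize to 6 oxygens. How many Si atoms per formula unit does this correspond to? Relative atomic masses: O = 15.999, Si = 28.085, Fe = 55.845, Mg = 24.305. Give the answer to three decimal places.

2.006 Si apfu

MgO (M=40.304): mol = 0.48606; Mg = 0.48606, O = 0.48606.
FeO (M=71.844): mol = 0.39071; Fe = 0.39071, O = 0.39071.
SiO2 (M=60.083): mol = 0.88461; Si = 0.88461, O = 1.76922.
ΣO = 2.64599; factor = 6/ΣO = 2.26758.
Si apfu = 0.88461 × 2.26758 = 2.006.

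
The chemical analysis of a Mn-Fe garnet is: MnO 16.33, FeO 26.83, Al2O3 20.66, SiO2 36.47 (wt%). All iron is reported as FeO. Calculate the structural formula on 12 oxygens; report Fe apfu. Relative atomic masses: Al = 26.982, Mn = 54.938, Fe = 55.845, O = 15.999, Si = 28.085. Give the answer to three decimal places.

MnO (M=70.937): mol = 0.23020; Mn = 0.23020, O = 0.23020.
FeO (M=71.844): mol = 0.37345; Fe = 0.37345, O = 0.37345.
Al2O3 (M=101.961): mol = 0.20263; Al = 0.40526, O = 0.60789.
SiO2 (M=60.083): mol = 0.60699; Si = 0.60699, O = 1.21398.
ΣO = 2.42552; factor = 12/ΣO = 4.94739.
Fe apfu = 0.37345 × 4.94739 = 1.848.

1.848 Fe apfu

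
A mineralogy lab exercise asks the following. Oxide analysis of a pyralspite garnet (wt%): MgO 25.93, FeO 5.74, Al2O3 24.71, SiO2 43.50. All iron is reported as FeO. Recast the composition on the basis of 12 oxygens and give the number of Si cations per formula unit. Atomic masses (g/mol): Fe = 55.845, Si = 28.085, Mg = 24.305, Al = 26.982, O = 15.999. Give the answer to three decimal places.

2.998 Si apfu

MgO (M=40.304): mol = 0.64336; Mg = 0.64336, O = 0.64336.
FeO (M=71.844): mol = 0.07990; Fe = 0.07990, O = 0.07990.
Al2O3 (M=101.961): mol = 0.24235; Al = 0.48470, O = 0.72705.
SiO2 (M=60.083): mol = 0.72400; Si = 0.72400, O = 1.44800.
ΣO = 2.89831; factor = 12/ΣO = 4.14034.
Si apfu = 0.72400 × 4.14034 = 2.998.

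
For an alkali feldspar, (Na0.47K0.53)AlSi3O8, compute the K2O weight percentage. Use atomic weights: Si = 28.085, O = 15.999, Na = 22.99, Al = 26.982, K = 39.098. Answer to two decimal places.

9.22 wt%

Formula mass = 270.756 g/mol.
0.53 K → 0.2650 mol K2O per formula unit; M(K2O) = 94.195, so K2O mass = 24.962 g.
24.962/270.756 × 100 = 9.22 wt%.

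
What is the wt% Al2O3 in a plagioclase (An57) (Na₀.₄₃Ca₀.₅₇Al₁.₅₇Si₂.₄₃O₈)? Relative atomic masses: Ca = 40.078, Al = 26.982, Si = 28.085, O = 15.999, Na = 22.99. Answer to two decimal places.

29.50 wt%

Molar mass of Na₀.₄₃Ca₀.₅₇Al₁.₅₇Si₂.₄₃O₈ = 0.43·22.99 + 0.57·40.078 + 1.57·26.982 + 2.43·28.085 + 8·15.999 = 271.330 g/mol.
Each formula unit contains 1.57 Al, equivalent to 1.57/2 = 0.7850 mol Al2O3.
M(Al2O3) = 2×26.982 + 3×15.999 = 101.961 g/mol.
Mass of Al2O3 per formula unit = 0.7850 × 101.961 = 80.039 g.
Al2O3 wt% = 80.039 / 271.330 × 100 = 29.50%.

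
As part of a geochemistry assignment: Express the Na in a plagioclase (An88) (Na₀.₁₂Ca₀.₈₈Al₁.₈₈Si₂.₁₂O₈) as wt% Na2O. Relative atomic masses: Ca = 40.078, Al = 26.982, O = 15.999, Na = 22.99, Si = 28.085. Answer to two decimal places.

1.35 wt%

M(Na₀.₁₂Ca₀.₈₈Al₁.₈₈Si₂.₁₂O₈) = 276.286 g/mol; M(Na2O) = 61.979 g/mol.
Moles Na2O per formula unit = 0.12 Na ÷ 2 = 0.0600.
Na2O fraction = (0.0600 × 61.979) / 276.286 = 3.719/276.286 = 0.0135.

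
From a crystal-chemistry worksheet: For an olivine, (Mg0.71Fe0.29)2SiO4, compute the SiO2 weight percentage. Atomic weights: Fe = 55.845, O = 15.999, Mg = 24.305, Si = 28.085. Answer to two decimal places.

37.79 wt%

M((Mg0.71Fe0.29)2SiO4) = 158.984 g/mol; M(SiO2) = 60.083 g/mol.
Moles SiO2 per formula unit = 1 Si ÷ 1 = 1.0000.
SiO2 fraction = (1.0000 × 60.083) / 158.984 = 60.083/158.984 = 0.3779.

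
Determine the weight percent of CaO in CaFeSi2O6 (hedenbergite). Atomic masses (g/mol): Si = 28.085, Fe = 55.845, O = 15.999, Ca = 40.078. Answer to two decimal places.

Molar mass of CaFeSi2O6 = 1×40.078 + 1×55.845 + 2×28.085 + 6×15.999 = 248.087 g/mol.
Each formula unit contains 1 Ca, equivalent to 1/1 = 1.0000 mol CaO.
M(CaO) = 1×40.078 + 1×15.999 = 56.077 g/mol.
Mass of CaO per formula unit = 1.0000 × 56.077 = 56.077 g.
CaO wt% = 56.077 / 248.087 × 100 = 22.60%.

22.60 wt%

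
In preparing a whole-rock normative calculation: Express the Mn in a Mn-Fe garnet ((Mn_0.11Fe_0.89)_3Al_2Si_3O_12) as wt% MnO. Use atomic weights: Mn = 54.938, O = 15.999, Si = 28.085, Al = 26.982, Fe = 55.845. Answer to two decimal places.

4.71 wt%

Formula mass = 497.443 g/mol.
0.33 Mn → 0.3300 mol MnO per formula unit; M(MnO) = 70.937, so MnO mass = 23.409 g.
23.409/497.443 × 100 = 4.71 wt%.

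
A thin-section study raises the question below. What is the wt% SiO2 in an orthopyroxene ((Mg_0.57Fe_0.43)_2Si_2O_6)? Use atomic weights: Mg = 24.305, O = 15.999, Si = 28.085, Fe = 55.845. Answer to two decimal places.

52.73 wt%

Formula mass = 227.898 g/mol.
2 Si → 2.0000 mol SiO2 per formula unit; M(SiO2) = 60.083, so SiO2 mass = 120.166 g.
120.166/227.898 × 100 = 52.73 wt%.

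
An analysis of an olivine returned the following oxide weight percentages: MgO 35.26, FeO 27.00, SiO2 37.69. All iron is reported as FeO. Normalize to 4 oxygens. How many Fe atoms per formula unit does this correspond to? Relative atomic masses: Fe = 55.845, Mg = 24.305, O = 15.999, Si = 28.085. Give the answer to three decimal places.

0.600 Fe apfu

MgO: 35.26/40.304 = 0.87485 mol → 0.87485 mol Mg, 0.87485 mol O.
FeO: 27.00/71.844 = 0.37581 mol → 0.37581 mol Fe, 0.37581 mol O.
SiO2: 37.69/60.083 = 0.62730 mol → 0.62730 mol Si, 1.25460 mol O.
Total oxygen = 2.50526 mol. Normalization factor = 4/2.50526 = 1.59664.
Fe per 4 O = 0.37581 × 1.59664 = 0.600.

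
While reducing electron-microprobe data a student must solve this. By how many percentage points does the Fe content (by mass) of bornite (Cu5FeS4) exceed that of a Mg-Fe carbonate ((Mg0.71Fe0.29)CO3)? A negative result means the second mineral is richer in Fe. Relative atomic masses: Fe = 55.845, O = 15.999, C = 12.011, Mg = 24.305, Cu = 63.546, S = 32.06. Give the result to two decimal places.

-6.20 percentage points

Fe in Cu5FeS4: molar mass 501.815 g/mol; 1×55.845 = 55.845 g → 11.13 wt%.
Fe in (Mg0.71Fe0.29)CO3: molar mass 93.460 g/mol; 0.29×55.845 = 16.195 g → 17.33 wt%.
Difference = 11.13 − 17.33 = -6.20 percentage points.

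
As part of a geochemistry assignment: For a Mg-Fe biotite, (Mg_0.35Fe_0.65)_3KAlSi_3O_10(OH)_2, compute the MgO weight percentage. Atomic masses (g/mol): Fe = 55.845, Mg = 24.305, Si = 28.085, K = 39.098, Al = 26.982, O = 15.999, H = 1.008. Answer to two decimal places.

M((Mg_0.35Fe_0.65)_3KAlSi_3O_10(OH)_2) = 478.757 g/mol; M(MgO) = 40.304 g/mol.
Moles MgO per formula unit = 1.05 Mg ÷ 1 = 1.0500.
MgO fraction = (1.0500 × 40.304) / 478.757 = 42.319/478.757 = 0.0884.

8.84 wt%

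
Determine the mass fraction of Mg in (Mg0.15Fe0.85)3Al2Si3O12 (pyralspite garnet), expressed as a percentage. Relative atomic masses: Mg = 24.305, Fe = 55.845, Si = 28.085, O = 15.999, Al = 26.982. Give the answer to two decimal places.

2.26 wt%

Molar mass of (Mg0.15Fe0.85)3Al2Si3O12: 0.45×24.305 + 2.55×55.845 + 2×26.982 + 3×28.085 + 12×15.999 = 483.549 g/mol.
Mass of Mg per formula unit: 0.45 × 24.305 = 10.937 g.
Weight fraction Mg = 10.937 / 483.549 = 0.0226.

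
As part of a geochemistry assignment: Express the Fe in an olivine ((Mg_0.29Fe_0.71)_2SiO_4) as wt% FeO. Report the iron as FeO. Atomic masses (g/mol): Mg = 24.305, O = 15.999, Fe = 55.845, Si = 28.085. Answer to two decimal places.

55.00 wt%

Molar mass of (Mg_0.29Fe_0.71)_2SiO_4 = 0.58*24.305 + 1.42*55.845 + 1*28.085 + 4*15.999 = 185.478 g/mol.
Each formula unit contains 1.42 Fe, equivalent to 1.42/1 = 1.4200 mol FeO.
M(FeO) = 1×55.845 + 1×15.999 = 71.844 g/mol.
Mass of FeO per formula unit = 1.4200 × 71.844 = 102.018 g.
FeO wt% = 102.018 / 185.478 × 100 = 55.00%.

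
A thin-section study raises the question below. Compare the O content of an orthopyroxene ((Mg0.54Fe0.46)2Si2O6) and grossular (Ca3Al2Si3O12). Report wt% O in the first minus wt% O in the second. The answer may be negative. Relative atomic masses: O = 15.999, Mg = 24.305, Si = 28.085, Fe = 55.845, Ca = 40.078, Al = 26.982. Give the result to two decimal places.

-0.85 percentage points

M((Mg0.54Fe0.46)2Si2O6) = 229.791 g/mol, so wt% O = 95.994/229.791 × 100 = 41.77%.
M(Ca3Al2Si3O12) = 450.441 g/mol, so wt% O = 191.988/450.441 × 100 = 42.62%.
41.77 − 42.62 = -0.85 pp.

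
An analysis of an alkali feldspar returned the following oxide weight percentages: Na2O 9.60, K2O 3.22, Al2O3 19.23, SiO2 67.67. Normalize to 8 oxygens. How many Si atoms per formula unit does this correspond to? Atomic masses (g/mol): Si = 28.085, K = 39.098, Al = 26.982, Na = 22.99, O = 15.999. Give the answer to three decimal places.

Na2O (M=61.979): mol = 0.15489; Na = 0.30978, O = 0.15489.
K2O (M=94.195): mol = 0.03418; K = 0.06836, O = 0.03418.
Al2O3 (M=101.961): mol = 0.18860; Al = 0.37720, O = 0.56580.
SiO2 (M=60.083): mol = 1.12628; Si = 1.12628, O = 2.25256.
ΣO = 3.00743; factor = 8/ΣO = 2.66008.
Si apfu = 1.12628 × 2.66008 = 2.996.

2.996 Si apfu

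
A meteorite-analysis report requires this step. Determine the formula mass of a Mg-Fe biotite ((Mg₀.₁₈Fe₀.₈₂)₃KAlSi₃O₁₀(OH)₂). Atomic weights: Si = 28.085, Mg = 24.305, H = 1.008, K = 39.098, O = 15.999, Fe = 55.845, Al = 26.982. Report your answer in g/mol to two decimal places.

494.84 g/mol

Mg: 0.54 × 24.305 = 13.1247
Fe: 2.46 × 55.845 = 137.3787
K: 1 × 39.098 = 39.0980
Al: 1 × 26.982 = 26.9820
Si: 3 × 28.085 = 84.2550
O: 12 × 15.999 = 191.9880
H: 2 × 1.008 = 2.0160
Summing the contributions gives the formula mass.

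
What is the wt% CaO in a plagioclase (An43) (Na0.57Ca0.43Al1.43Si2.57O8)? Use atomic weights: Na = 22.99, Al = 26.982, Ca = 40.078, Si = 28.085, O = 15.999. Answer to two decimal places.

Formula mass = 269.093 g/mol.
0.43 Ca → 0.4300 mol CaO per formula unit; M(CaO) = 56.077, so CaO mass = 24.113 g.
24.113/269.093 × 100 = 8.96 wt%.

8.96 wt%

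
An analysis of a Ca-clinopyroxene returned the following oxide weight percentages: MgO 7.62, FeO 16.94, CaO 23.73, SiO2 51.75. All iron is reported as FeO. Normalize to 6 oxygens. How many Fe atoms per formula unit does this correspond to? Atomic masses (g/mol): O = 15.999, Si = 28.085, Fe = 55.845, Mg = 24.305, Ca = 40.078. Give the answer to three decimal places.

0.550 Fe apfu

MgO: 7.62/40.304 = 0.18906 mol → 0.18906 mol Mg, 0.18906 mol O.
FeO: 16.94/71.844 = 0.23579 mol → 0.23579 mol Fe, 0.23579 mol O.
CaO: 23.73/56.077 = 0.42317 mol → 0.42317 mol Ca, 0.42317 mol O.
SiO2: 51.75/60.083 = 0.86131 mol → 0.86131 mol Si, 1.72262 mol O.
Total oxygen = 2.57064 mol. Normalization factor = 6/2.57064 = 2.33405.
Fe per 6 O = 0.23579 × 2.33405 = 0.550.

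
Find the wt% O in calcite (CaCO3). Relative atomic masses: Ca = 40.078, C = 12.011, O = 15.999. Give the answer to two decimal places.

M(CaCO3) = 100.086 g/mol.
O contributes 3 × 15.999 = 47.997 g per mole.
47.997/100.086 = 0.4796 → 47.96%.

47.96 wt%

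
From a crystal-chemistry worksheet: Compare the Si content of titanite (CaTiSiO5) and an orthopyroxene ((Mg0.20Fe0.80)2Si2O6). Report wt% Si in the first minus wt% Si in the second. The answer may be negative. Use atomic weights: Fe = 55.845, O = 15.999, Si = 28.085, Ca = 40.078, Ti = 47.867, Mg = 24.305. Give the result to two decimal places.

-8.03 percentage points

M(CaTiSiO5) = 196.025 g/mol, so wt% Si = 28.085/196.025 × 100 = 14.33%.
M((Mg0.20Fe0.80)2Si2O6) = 251.238 g/mol, so wt% Si = 56.170/251.238 × 100 = 22.36%.
14.33 − 22.36 = -8.03 pp.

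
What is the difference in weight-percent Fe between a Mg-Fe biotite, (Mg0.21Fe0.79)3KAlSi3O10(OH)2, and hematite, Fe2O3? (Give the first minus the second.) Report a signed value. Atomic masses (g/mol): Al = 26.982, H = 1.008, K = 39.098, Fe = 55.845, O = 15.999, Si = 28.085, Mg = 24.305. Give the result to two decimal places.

-43.04 percentage points

Fe in (Mg0.21Fe0.79)3KAlSi3O10(OH)2: molar mass 492.004 g/mol; 2.37×55.845 = 132.353 g → 26.90 wt%.
Fe in Fe2O3: molar mass 159.687 g/mol; 2×55.845 = 111.690 g → 69.94 wt%.
Difference = 26.90 − 69.94 = -43.04 percentage points.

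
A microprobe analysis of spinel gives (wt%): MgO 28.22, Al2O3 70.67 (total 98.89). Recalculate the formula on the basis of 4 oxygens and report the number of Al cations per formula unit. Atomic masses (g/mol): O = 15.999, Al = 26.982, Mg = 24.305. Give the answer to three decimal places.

MgO: 28.22/40.304 = 0.70018 mol → 0.70018 mol Mg, 0.70018 mol O.
Al2O3: 70.67/101.961 = 0.69311 mol → 1.38622 mol Al, 2.07933 mol O.
Total oxygen = 2.77951 mol. Normalization factor = 4/2.77951 = 1.43910.
Al per 4 O = 1.38622 × 1.43910 = 1.995.

1.995 Al apfu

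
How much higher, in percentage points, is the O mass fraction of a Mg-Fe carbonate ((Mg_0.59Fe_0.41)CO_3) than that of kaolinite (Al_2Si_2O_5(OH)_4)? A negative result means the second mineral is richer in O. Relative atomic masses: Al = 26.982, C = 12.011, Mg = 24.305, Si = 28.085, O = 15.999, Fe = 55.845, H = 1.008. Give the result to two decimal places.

-6.42 percentage points

M((Mg_0.59Fe_0.41)CO_3) = 97.244 g/mol, so wt% O = 47.997/97.244 × 100 = 49.36%.
M(Al_2Si_2O_5(OH)_4) = 258.157 g/mol, so wt% O = 143.991/258.157 × 100 = 55.78%.
49.36 − 55.78 = -6.42 pp.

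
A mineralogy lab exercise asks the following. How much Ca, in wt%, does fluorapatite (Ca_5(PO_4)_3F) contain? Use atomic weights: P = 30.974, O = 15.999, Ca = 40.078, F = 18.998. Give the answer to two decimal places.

Molar mass of Ca_5(PO_4)_3F: 5*40.078 + 3*30.974 + 12*15.999 + 1*18.998 = 504.298 g/mol.
Mass of Ca per formula unit: 5 × 40.078 = 200.390 g.
Weight fraction Ca = 200.390 / 504.298 = 0.3974.

39.74 wt%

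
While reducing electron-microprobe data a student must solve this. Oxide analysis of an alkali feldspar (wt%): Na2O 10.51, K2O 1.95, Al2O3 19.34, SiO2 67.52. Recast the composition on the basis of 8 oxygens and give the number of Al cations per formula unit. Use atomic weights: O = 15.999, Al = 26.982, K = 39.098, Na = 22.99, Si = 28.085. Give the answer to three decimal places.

1.009 Al apfu

Na2O: 10.51/61.979 = 0.16957 mol → 0.33914 mol Na, 0.16957 mol O.
K2O: 1.95/94.195 = 0.02070 mol → 0.04140 mol K, 0.02070 mol O.
Al2O3: 19.34/101.961 = 0.18968 mol → 0.37936 mol Al, 0.56904 mol O.
SiO2: 67.52/60.083 = 1.12378 mol → 1.12378 mol Si, 2.24756 mol O.
Total oxygen = 3.00687 mol. Normalization factor = 8/3.00687 = 2.66057.
Al per 8 O = 0.37936 × 2.66057 = 1.009.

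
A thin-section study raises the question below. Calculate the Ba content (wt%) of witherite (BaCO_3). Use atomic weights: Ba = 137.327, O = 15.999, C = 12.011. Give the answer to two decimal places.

69.59 wt%

Formula mass = 1×137.327 + 1×12.011 + 3×15.999 = 197.335 g/mol, of which 137.327 g is Ba.
So Ba makes up 137.327/197.335 = 0.6959 of the mass, i.e. 69.59%.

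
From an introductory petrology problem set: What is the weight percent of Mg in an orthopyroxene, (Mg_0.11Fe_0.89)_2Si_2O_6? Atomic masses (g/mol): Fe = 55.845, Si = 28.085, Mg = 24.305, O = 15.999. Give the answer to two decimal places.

2.08 mass %

M((Mg_0.11Fe_0.89)_2Si_2O_6) = 256.915 g/mol.
Mg contributes 0.22 × 24.305 = 5.347 g per mole.
5.347/256.915 = 0.0208 → 2.08%.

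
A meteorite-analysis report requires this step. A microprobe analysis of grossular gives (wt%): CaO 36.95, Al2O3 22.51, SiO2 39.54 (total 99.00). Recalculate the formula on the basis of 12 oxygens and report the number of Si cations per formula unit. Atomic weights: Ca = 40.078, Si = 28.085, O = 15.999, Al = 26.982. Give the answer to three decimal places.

2.994 Si apfu

36.95 wt% CaO ÷ 56.077 g/mol = 0.65892 mol, giving 0.65892 Ca and 0.65892 O.
22.51 wt% Al2O3 ÷ 101.961 g/mol = 0.22077 mol, giving 0.44154 Al and 0.66231 O.
39.54 wt% SiO2 ÷ 60.083 g/mol = 0.65809 mol, giving 0.65809 Si and 1.31618 O.
Oxygen sums to 2.63741; scaling by 12/2.63741 = 4.54992 puts the formula on 12 O.
Si: 0.65809 × 4.54992 = 2.994 atoms per formula unit.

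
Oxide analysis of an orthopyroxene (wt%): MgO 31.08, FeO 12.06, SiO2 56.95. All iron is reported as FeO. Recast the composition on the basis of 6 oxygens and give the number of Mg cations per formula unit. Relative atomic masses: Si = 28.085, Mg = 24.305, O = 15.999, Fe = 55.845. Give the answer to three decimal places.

MgO (M=40.304): mol = 0.77114; Mg = 0.77114, O = 0.77114.
FeO (M=71.844): mol = 0.16786; Fe = 0.16786, O = 0.16786.
SiO2 (M=60.083): mol = 0.94786; Si = 0.94786, O = 1.89572.
ΣO = 2.83472; factor = 6/ΣO = 2.11661.
Mg apfu = 0.77114 × 2.11661 = 1.632.

1.632 Mg apfu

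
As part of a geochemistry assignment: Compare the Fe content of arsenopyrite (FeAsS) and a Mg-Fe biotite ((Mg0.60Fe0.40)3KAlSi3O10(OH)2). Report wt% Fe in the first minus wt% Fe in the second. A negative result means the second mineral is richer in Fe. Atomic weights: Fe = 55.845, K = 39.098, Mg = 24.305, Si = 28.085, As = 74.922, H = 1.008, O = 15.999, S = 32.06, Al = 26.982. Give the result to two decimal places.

First mineral: 55.845 g Fe in 162.827 g formula = 34.30 wt% Fe.
Second mineral: 67.014 g Fe in 455.102 g formula = 14.73 wt% Fe.
34.30% − 14.73% gives a difference of 19.57 percentage points.

19.57 percentage points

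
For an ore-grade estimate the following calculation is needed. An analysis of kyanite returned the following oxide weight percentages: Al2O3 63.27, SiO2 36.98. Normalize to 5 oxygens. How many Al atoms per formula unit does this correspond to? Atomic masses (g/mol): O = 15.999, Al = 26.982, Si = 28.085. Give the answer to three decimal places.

2.007 Al apfu

Al2O3 (M=101.961): mol = 0.62053; Al = 1.24106, O = 1.86159.
SiO2 (M=60.083): mol = 0.61548; Si = 0.61548, O = 1.23096.
ΣO = 3.09255; factor = 5/ΣO = 1.61679.
Al apfu = 1.24106 × 1.61679 = 2.007.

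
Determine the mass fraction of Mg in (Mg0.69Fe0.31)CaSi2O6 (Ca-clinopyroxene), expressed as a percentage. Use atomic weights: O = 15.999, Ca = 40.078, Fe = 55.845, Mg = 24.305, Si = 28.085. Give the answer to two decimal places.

7.41 wt%

M((Mg0.69Fe0.31)CaSi2O6) = 226.324 g/mol.
Mg contributes 0.69 × 24.305 = 16.770 g per mole.
16.770/226.324 = 0.0741 → 7.41%.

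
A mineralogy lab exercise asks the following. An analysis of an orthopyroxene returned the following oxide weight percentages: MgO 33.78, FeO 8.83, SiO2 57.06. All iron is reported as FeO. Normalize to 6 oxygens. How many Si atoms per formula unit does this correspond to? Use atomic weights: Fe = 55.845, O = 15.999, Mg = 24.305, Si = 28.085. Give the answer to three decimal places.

1.992 Si apfu

33.78 wt% MgO ÷ 40.304 g/mol = 0.83813 mol, giving 0.83813 Mg and 0.83813 O.
8.83 wt% FeO ÷ 71.844 g/mol = 0.12291 mol, giving 0.12291 Fe and 0.12291 O.
57.06 wt% SiO2 ÷ 60.083 g/mol = 0.94969 mol, giving 0.94969 Si and 1.89938 O.
Oxygen sums to 2.86042; scaling by 6/2.86042 = 2.09759 puts the formula on 6 O.
Si: 0.94969 × 2.09759 = 1.992 atoms per formula unit.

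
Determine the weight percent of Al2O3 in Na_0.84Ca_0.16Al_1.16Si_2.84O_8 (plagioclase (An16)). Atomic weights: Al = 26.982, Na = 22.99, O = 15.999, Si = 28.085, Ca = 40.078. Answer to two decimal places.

22.33 wt%

Formula mass = 264.777 g/mol.
1.16 Al → 0.5800 mol Al2O3 per formula unit; M(Al2O3) = 101.961, so Al2O3 mass = 59.137 g.
59.137/264.777 × 100 = 22.33 wt%.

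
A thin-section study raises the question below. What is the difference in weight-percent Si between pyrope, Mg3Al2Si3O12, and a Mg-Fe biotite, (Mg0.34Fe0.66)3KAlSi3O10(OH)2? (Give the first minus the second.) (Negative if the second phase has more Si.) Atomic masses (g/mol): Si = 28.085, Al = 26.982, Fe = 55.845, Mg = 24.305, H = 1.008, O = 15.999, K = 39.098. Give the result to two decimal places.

3.34 percentage points

M(Mg3Al2Si3O12) = 403.122 g/mol, so wt% Si = 84.255/403.122 × 100 = 20.90%.
M((Mg0.34Fe0.66)3KAlSi3O10(OH)2) = 479.703 g/mol, so wt% Si = 84.255/479.703 × 100 = 17.56%.
20.90 − 17.56 = 3.34 pp.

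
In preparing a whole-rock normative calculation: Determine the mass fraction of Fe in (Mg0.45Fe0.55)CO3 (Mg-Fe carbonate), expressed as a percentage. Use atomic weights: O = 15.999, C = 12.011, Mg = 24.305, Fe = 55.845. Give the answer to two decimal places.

30.21 weight percent

M((Mg0.45Fe0.55)CO3) = 101.660 g/mol.
Fe contributes 0.55 × 55.845 = 30.715 g per mole.
30.715/101.660 = 0.3021 → 30.21%.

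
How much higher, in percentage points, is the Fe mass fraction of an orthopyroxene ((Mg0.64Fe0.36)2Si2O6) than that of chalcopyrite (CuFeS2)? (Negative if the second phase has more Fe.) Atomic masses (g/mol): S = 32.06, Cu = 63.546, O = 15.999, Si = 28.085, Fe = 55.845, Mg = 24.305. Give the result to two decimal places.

-12.44 percentage points

Fe in (Mg0.64Fe0.36)2Si2O6: molar mass 223.483 g/mol; 0.72×55.845 = 40.208 g → 17.99 wt%.
Fe in CuFeS2: molar mass 183.511 g/mol; 1×55.845 = 55.845 g → 30.43 wt%.
Difference = 17.99 − 30.43 = -12.44 percentage points.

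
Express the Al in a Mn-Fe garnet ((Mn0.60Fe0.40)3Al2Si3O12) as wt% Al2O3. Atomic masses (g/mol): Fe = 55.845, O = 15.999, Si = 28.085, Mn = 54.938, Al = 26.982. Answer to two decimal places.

20.55 wt%

Formula mass = 496.109 g/mol.
2 Al → 1.0000 mol Al2O3 per formula unit; M(Al2O3) = 101.961, so Al2O3 mass = 101.961 g.
101.961/496.109 × 100 = 20.55 wt%.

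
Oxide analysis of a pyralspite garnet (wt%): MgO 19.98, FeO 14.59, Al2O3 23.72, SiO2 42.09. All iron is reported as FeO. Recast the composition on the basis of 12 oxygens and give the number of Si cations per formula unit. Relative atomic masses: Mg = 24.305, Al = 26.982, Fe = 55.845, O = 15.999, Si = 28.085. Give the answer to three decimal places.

3.005 Si apfu

MgO: 19.98/40.304 = 0.49573 mol → 0.49573 mol Mg, 0.49573 mol O.
FeO: 14.59/71.844 = 0.20308 mol → 0.20308 mol Fe, 0.20308 mol O.
Al2O3: 23.72/101.961 = 0.23264 mol → 0.46528 mol Al, 0.69792 mol O.
SiO2: 42.09/60.083 = 0.70053 mol → 0.70053 mol Si, 1.40106 mol O.
Total oxygen = 2.79779 mol. Normalization factor = 12/2.79779 = 4.28910.
Si per 12 O = 0.70053 × 4.28910 = 3.005.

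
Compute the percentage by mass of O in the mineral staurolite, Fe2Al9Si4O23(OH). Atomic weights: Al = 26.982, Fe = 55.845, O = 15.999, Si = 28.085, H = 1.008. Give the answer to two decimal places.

45.08 weight percent

Molar mass of Fe2Al9Si4O23(OH): 2×55.845 + 9×26.982 + 4×28.085 + 24×15.999 + 1×1.008 = 851.852 g/mol.
Mass of O per formula unit: 24 × 15.999 = 383.976 g.
Weight fraction O = 383.976 / 851.852 = 0.4508.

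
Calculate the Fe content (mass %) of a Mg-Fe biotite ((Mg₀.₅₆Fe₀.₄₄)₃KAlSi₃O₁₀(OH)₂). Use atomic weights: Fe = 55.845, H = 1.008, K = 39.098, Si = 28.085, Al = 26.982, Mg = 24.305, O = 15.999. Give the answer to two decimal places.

M((Mg₀.₅₆Fe₀.₄₄)₃KAlSi₃O₁₀(OH)₂) = 458.887 g/mol.
Fe contributes 1.32 × 55.845 = 73.715 g per mole.
73.715/458.887 = 0.1606 → 16.06%.

16.06 mass %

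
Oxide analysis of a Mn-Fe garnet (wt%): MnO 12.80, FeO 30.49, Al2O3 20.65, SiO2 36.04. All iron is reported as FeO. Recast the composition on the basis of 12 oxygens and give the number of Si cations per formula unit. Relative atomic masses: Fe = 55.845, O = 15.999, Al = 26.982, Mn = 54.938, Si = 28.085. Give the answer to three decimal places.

MnO (M=70.937): mol = 0.18044; Mn = 0.18044, O = 0.18044.
FeO (M=71.844): mol = 0.42439; Fe = 0.42439, O = 0.42439.
Al2O3 (M=101.961): mol = 0.20253; Al = 0.40506, O = 0.60759.
SiO2 (M=60.083): mol = 0.59984; Si = 0.59984, O = 1.19968.
ΣO = 2.41210; factor = 12/ΣO = 4.97492.
Si apfu = 0.59984 × 4.97492 = 2.984.

2.984 Si apfu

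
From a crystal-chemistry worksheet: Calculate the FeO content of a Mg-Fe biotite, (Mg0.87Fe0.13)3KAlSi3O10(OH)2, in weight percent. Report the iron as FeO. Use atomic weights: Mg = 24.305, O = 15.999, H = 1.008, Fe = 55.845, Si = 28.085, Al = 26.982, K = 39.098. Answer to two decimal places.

Molar mass of (Mg0.87Fe0.13)3KAlSi3O10(OH)2 = 2.61*24.305 + 0.39*55.845 + 1*39.098 + 1*26.982 + 3*28.085 + 12*15.999 + 2*1.008 = 429.555 g/mol.
Each formula unit contains 0.39 Fe, equivalent to 0.39/1 = 0.3900 mol FeO.
M(FeO) = 1×55.845 + 1×15.999 = 71.844 g/mol.
Mass of FeO per formula unit = 0.3900 × 71.844 = 28.019 g.
FeO wt% = 28.019 / 429.555 × 100 = 6.52%.

6.52 wt%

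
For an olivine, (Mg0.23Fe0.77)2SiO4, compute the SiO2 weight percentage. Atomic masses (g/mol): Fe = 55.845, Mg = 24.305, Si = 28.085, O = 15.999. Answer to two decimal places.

31.75 wt%

Formula mass = 189.263 g/mol.
1 Si → 1.0000 mol SiO2 per formula unit; M(SiO2) = 60.083, so SiO2 mass = 60.083 g.
60.083/189.263 × 100 = 31.75 wt%.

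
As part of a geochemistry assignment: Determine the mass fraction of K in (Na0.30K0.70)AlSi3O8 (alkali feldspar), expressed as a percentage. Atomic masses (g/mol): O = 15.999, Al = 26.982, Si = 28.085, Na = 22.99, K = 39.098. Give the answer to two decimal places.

10.01 wt%

Formula mass = 0.30*22.99 + 0.70*39.098 + 1*26.982 + 3*28.085 + 8*15.999 = 273.495 g/mol, of which 27.369 g is K.
So K makes up 27.369/273.495 = 0.1001 of the mass, i.e. 10.01%.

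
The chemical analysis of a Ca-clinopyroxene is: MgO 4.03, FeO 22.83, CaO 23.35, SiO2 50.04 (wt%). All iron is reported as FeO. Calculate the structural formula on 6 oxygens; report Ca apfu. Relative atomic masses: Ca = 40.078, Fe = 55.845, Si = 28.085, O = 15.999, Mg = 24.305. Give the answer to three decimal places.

0.999 Ca apfu

4.03 wt% MgO ÷ 40.304 g/mol = 0.09999 mol, giving 0.09999 Mg and 0.09999 O.
22.83 wt% FeO ÷ 71.844 g/mol = 0.31777 mol, giving 0.31777 Fe and 0.31777 O.
23.35 wt% CaO ÷ 56.077 g/mol = 0.41639 mol, giving 0.41639 Ca and 0.41639 O.
50.04 wt% SiO2 ÷ 60.083 g/mol = 0.83285 mol, giving 0.83285 Si and 1.66570 O.
Oxygen sums to 2.49985; scaling by 6/2.49985 = 2.40014 puts the formula on 6 O.
Ca: 0.41639 × 2.40014 = 0.999 atoms per formula unit.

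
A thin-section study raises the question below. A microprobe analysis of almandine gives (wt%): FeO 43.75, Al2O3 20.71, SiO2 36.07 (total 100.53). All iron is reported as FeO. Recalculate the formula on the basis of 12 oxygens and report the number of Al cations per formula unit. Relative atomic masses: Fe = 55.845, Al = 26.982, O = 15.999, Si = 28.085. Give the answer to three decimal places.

2.015 Al apfu

FeO: 43.75/71.844 = 0.60896 mol → 0.60896 mol Fe, 0.60896 mol O.
Al2O3: 20.71/101.961 = 0.20312 mol → 0.40624 mol Al, 0.60936 mol O.
SiO2: 36.07/60.083 = 0.60034 mol → 0.60034 mol Si, 1.20068 mol O.
Total oxygen = 2.41900 mol. Normalization factor = 12/2.41900 = 4.96073.
Al per 12 O = 0.40624 × 4.96073 = 2.015.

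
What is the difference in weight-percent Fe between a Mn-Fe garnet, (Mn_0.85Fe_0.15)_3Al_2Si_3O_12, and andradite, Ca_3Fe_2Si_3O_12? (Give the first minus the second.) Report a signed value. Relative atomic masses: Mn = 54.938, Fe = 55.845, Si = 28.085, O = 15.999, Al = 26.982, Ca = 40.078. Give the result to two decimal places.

M((Mn_0.85Fe_0.15)_3Al_2Si_3O_12) = 495.429 g/mol, so wt% Fe = 25.130/495.429 × 100 = 5.07%.
M(Ca_3Fe_2Si_3O_12) = 508.167 g/mol, so wt% Fe = 111.690/508.167 × 100 = 21.98%.
5.07 − 21.98 = -16.91 pp.

-16.91 percentage points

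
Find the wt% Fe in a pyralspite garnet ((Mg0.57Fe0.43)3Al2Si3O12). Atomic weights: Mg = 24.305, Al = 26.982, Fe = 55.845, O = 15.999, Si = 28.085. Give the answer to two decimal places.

16.23 mass %

Formula mass = 1.71*24.305 + 1.29*55.845 + 2*26.982 + 3*28.085 + 12*15.999 = 443.809 g/mol, of which 72.040 g is Fe.
So Fe makes up 72.040/443.809 = 0.1623 of the mass, i.e. 16.23%.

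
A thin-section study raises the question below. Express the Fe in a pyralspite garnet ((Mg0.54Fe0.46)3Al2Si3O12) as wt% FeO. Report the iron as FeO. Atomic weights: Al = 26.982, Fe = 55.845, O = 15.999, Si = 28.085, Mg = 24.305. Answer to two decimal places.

22.20 wt%

M((Mg0.54Fe0.46)3Al2Si3O12) = 446.647 g/mol; M(FeO) = 71.844 g/mol.
Moles FeO per formula unit = 1.38 Fe ÷ 1 = 1.3800.
FeO fraction = (1.3800 × 71.844) / 446.647 = 99.145/446.647 = 0.2220.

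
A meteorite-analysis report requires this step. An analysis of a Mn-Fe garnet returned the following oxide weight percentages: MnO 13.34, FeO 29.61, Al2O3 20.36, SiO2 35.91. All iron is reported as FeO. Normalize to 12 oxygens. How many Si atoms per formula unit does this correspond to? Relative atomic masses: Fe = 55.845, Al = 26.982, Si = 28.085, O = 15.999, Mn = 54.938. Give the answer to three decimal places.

2.995 Si apfu

MnO: 13.34/70.937 = 0.18805 mol → 0.18805 mol Mn, 0.18805 mol O.
FeO: 29.61/71.844 = 0.41214 mol → 0.41214 mol Fe, 0.41214 mol O.
Al2O3: 20.36/101.961 = 0.19968 mol → 0.39936 mol Al, 0.59904 mol O.
SiO2: 35.91/60.083 = 0.59767 mol → 0.59767 mol Si, 1.19534 mol O.
Total oxygen = 2.39457 mol. Normalization factor = 12/2.39457 = 5.01134.
Si per 12 O = 0.59767 × 5.01134 = 2.995.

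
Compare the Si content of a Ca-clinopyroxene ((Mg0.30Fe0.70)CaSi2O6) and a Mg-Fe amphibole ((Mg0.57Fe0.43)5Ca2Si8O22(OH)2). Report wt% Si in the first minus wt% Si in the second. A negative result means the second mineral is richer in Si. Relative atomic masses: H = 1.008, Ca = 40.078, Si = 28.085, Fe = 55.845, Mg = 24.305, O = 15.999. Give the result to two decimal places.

First mineral: 56.170 g Si in 238.625 g formula = 23.54 wt% Si.
Second mineral: 224.680 g Si in 880.164 g formula = 25.53 wt% Si.
23.54% − 25.53% gives a difference of -1.99 percentage points.

-1.99 percentage points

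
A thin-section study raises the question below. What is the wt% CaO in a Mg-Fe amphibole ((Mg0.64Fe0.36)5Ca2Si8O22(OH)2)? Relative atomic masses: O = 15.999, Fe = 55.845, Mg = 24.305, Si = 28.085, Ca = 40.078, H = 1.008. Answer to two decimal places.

12.90 wt%

Formula mass = 869.125 g/mol.
2 Ca → 2.0000 mol CaO per formula unit; M(CaO) = 56.077, so CaO mass = 112.154 g.
112.154/869.125 × 100 = 12.90 wt%.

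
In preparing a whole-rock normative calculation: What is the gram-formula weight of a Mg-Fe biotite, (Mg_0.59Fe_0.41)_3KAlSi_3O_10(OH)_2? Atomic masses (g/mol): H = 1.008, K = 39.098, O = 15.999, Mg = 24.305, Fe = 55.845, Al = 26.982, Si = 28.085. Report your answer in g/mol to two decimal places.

456.05 g/mol

The formula mass is the sum 1.77*24.305 + 1.23*55.845 + 1*39.098 + 1*26.982 + 3*28.085 + 12*15.999 + 2*1.008.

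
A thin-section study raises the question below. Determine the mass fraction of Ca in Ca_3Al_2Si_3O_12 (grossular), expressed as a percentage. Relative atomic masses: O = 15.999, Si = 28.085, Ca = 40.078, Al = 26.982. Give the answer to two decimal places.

26.69 weight percent

M(Ca_3Al_2Si_3O_12) = 450.441 g/mol.
Ca contributes 3 × 40.078 = 120.234 g per mole.
120.234/450.441 = 0.2669 → 26.69%.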